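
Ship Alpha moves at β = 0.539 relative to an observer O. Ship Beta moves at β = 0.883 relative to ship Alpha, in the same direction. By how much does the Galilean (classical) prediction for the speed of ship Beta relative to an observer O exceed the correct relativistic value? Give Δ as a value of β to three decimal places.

Δ = 0.459

Galilean: u_cl = 0.883 + 0.539 = 1.4220.
Relativistic: u_rel = (0.883 + 0.539) / (1 + 0.883·0.539) = 1.4220/1.4759 = 0.9635.
Δ = 1.4220 − 0.9635 = 0.4585.
(The classical prediction exceeds c; the relativistic result does not.)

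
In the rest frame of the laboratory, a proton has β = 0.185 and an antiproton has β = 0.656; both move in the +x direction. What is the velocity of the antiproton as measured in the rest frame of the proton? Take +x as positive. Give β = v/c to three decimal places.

β = +0.536

β_A = 0.185, β_B = 0.656.
Transform to A's frame with the inverse velocity-addition law: u' = (u − v)/(1 − uv/c²), taking u = β_B and v = β_A.
u' = (0.656 − 0.185) / (1 − (0.185)(0.656)) = 0.4710/0.8786 = 0.5361.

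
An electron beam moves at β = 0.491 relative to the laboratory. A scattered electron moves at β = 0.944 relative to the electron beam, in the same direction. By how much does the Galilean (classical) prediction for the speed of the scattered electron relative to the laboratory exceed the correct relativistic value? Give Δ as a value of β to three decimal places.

Galilean: u_cl = 0.944 + 0.491 = 1.4350.
Relativistic: u_rel = (0.944 + 0.491) / (1 + 0.944·0.491) = 1.4350/1.4635 = 0.9805.
Δ = 1.4350 − 0.9805 = 0.4545.
(The classical prediction exceeds c; the relativistic result does not.)

Δ = 0.454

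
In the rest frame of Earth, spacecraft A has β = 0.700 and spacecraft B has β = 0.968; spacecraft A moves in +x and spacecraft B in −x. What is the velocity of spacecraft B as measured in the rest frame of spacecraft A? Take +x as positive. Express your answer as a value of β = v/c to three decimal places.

β = -0.994

β_A = 0.700, β_B = -0.968.
Transform to A's frame with the inverse velocity-addition law: u' = (u − v)/(1 − uv/c²), taking u = β_B and v = β_A.
u' = (-0.968 − 0.700) / (1 − (0.700)(-0.968)) = -1.6680/1.6776 = -0.9943.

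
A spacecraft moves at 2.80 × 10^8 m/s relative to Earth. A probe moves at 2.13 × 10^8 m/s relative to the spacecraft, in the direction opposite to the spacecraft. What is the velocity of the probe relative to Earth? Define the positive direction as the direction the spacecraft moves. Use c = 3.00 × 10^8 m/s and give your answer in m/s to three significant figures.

In units of c (dividing by 3.00 × 10^8 m/s): v = 0.933, u' = -0.710.
u = (u' + v)/(1 + u'v/c²):
u = (-0.710 + 0.933) / (1 + (-0.710)·0.933) = 0.2233/0.3373 = 0.6621
(Galilean addition would give +0.223c.)
Converting back: u = 0.6621 × 3.00 × 10^8 m/s.

+1.99 × 10^8 m/s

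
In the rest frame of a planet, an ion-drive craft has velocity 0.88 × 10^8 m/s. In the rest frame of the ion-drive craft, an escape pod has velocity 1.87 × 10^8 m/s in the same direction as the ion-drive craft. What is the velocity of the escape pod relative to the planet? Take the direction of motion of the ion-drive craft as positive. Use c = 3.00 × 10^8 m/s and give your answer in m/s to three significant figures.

In units of c (dividing by 3.00 × 10^8 m/s): v = 0.293, u' = 0.623.
u = (u' + v)/(1 + u'v/c²):
u = (0.623 + 0.293) / (1 + 0.623·0.293) = 0.9167/1.1828 = 0.7750
Converting back: u = 0.7750 × 3.00 × 10^8 m/s.

2.32 × 10^8 m/s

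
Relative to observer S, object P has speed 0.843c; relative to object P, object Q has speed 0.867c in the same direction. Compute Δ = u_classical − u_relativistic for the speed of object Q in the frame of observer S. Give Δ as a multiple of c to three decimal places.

Galilean: u_cl = 0.867 + 0.843 = 1.7100.
Relativistic: u_rel = (0.867 + 0.843) / (1 + 0.867·0.843) = 1.7100/1.7309 = 0.9879.
Δ = 1.7100 − 0.9879 = 0.7221.
(The classical prediction exceeds c; the relativistic result does not.)

Δ = 0.722c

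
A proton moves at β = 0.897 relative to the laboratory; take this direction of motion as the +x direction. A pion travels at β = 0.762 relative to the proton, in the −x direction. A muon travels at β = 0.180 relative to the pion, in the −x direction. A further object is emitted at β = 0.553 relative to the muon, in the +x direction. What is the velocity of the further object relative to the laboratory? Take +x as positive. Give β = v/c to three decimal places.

Apply u = (u' + v)/(1 + u'v/c²) successively, working outward toward the laboratory.
Start: velocity of the proton relative to the laboratory = 0.8970c.
Compose with the pion (u' = -0.762 in the proton frame): u_1 = (-0.762 + 0.897) / (1 + (-0.762)·0.897) = 0.1350/0.3165 = 0.4266.
Compose with the muon (u' = -0.180 in the pion frame): u_2 = (-0.180 + 0.427) / (1 + (-0.180)·0.427) = 0.2466/0.9232 = 0.2671.
Compose with the further object (u' = 0.553 in the muon frame): u_3 = (0.553 + 0.267) / (1 + 0.553·0.267) = 0.8201/1.1477 = 0.7145.

β = +0.715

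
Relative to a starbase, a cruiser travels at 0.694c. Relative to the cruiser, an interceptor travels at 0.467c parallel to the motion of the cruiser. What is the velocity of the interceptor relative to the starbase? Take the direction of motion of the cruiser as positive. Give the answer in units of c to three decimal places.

0.877c

With v = 0.694 and u' = 0.467 (in units of c),
u = (u' + v)/(1 + u'v/c²):
u = (0.467 + 0.694) / (1 + 0.467·0.694) = 1.1610/1.3241 = 0.8768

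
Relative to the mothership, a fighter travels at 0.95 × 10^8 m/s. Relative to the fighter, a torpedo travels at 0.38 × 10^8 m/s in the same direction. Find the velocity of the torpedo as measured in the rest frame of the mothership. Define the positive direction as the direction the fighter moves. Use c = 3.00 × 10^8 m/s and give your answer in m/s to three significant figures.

1.28 × 10^8 m/s

In units of c (dividing by 3.00 × 10^8 m/s): v = 0.317, u' = 0.127.
u = (u' + v)/(1 + u'v/c²):
u = (0.127 + 0.317) / (1 + 0.127·0.317) = 0.4433/1.0401 = 0.4262
(Galilean addition would give +0.443c.)
Converting back: u = 0.4262 × 3.00 × 10^8 m/s.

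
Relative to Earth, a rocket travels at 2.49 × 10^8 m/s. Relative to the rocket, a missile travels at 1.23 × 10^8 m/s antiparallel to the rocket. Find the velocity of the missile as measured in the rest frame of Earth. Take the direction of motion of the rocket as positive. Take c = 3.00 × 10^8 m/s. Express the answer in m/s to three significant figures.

In units of c (dividing by 3.00 × 10^8 m/s): v = 0.830, u' = -0.410.
u = (u' + v)/(1 + u'v/c²):
u = (-0.410 + 0.830) / (1 + (-0.410)·0.830) = 0.4200/0.6597 = 0.6367
Converting back: u = 0.6367 × 3.00 × 10^8 m/s.

+1.91 × 10^8 m/s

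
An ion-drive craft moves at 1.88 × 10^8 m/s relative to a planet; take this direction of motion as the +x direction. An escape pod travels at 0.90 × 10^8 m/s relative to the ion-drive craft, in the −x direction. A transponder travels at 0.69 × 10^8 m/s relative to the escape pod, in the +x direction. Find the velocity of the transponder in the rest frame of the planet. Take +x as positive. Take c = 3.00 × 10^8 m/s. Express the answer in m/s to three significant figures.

Apply u = (u' + v)/(1 + u'v/c²) successively, working outward toward the planet.
(Dividing each given speed by c = 3.00 × 10^8 m/s to work in units of c.)
Start: velocity of the ion-drive craft relative to the planet = 0.6267c.
Compose with the escape pod (u' = -0.300 in the ion-drive craft frame): u_1 = (-0.300 + 0.627) / (1 + (-0.300)·0.627) = 0.3267/0.8120 = 0.4023.
Compose with the transponder (u' = 0.230 in the escape pod frame): u_2 = (0.230 + 0.402) / (1 + 0.230·0.402) = 0.6323/1.0925 = 0.5787.
So u = 0.5787 × 3.00 × 10^8 m/s.

+1.74 × 10^8 m/s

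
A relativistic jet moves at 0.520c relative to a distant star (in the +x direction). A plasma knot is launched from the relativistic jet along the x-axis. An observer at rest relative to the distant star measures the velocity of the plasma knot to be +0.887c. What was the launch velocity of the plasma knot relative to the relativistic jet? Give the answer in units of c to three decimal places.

Invert the composition law: u' = (u − v)/(1 − uv/c²).
u' = (0.887 − 0.520) / (1 − (0.887)(0.520)) = 0.3670/0.5388 = 0.6812.

+0.681c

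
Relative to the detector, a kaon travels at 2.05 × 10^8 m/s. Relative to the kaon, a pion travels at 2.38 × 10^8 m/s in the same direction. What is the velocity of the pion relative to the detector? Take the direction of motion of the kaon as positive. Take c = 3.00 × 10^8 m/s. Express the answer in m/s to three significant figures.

In units of c (dividing by 3.00 × 10^8 m/s): v = 0.683, u' = 0.793.
u = (u' + v)/(1 + u'v/c²):
u = (0.793 + 0.683) / (1 + 0.793·0.683) = 1.4767/1.5421 = 0.9576
(Galilean addition would give +1.477c, exceeding c.)
Converting back: u = 0.9576 × 3.00 × 10^8 m/s.

2.87 × 10^8 m/s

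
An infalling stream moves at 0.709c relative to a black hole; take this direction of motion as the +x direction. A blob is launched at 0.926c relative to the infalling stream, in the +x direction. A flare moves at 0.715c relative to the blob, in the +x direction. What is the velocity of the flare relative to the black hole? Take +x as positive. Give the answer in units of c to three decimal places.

Apply u = (u' + v)/(1 + u'v/c²) successively, working outward toward the black hole.
Start: velocity of the infalling stream relative to the black hole = 0.7090c.
Compose with the blob (u' = 0.926 in the infalling stream frame): u_1 = (0.926 + 0.709) / (1 + 0.926·0.709) = 1.6350/1.6565 = 0.9870.
Compose with the flare (u' = 0.715 in the blob frame): u_2 = (0.715 + 0.987) / (1 + 0.715·0.987) = 1.7020/1.7057 = 0.9978.

0.998c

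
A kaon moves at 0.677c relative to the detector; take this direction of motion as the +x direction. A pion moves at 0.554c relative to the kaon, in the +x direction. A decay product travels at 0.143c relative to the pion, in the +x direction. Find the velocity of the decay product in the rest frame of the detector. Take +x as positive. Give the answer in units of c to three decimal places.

0.920c

Apply u = (u' + v)/(1 + u'v/c²) successively, working outward toward the detector.
Start: velocity of the kaon relative to the detector = 0.6770c.
Compose with the pion (u' = 0.554 in the kaon frame): u_1 = (0.554 + 0.677) / (1 + 0.554·0.677) = 1.2310/1.3751 = 0.8952.
Compose with the decay product (u' = 0.143 in the pion frame): u_2 = (0.143 + 0.895) / (1 + 0.143·0.895) = 1.0382/1.1280 = 0.9204.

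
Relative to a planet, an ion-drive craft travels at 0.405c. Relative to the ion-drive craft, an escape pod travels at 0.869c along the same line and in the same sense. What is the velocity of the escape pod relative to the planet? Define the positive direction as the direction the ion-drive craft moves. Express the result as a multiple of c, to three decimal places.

0.942c

With v = 0.405 and u' = 0.869 (in units of c),
u = (u' + v)/(1 + u'v/c²):
u = (0.869 + 0.405) / (1 + 0.869·0.405) = 1.2740/1.3519 = 0.9423
(Galilean addition would give +1.274c, exceeding c.)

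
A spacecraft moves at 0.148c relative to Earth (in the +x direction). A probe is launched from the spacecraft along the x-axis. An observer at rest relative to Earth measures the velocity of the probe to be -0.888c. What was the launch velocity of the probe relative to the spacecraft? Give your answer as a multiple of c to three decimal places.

-0.916c

Invert the composition law: u' = (u − v)/(1 − uv/c²).
u' = (-0.888 − 0.148) / (1 − (-0.888)(0.148)) = -1.0360/1.1314 = -0.9157.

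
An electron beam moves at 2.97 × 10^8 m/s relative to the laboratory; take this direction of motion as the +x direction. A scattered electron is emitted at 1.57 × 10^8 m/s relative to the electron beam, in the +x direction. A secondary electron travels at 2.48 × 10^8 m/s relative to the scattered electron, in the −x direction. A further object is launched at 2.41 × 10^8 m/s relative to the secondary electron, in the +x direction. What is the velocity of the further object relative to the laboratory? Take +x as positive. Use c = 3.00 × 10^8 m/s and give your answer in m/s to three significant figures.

Apply u = (u' + v)/(1 + u'v/c²) successively, working outward toward the laboratory.
(Dividing each given speed by c = 3.00 × 10^8 m/s to work in units of c.)
Start: velocity of the electron beam relative to the laboratory = 0.9900c.
Compose with the scattered electron (u' = 0.523 in the electron beam frame): u_1 = (0.523 + 0.990) / (1 + 0.523·0.990) = 1.5133/1.5181 = 0.9969.
Compose with the secondary electron (u' = -0.827 in the scattered electron frame): u_2 = (-0.827 + 0.997) / (1 + (-0.827)·0.997) = 0.1702/0.1759 = 0.9674.
Compose with the further object (u' = 0.803 in the secondary electron frame): u_3 = (0.803 + 0.967) / (1 + 0.803·0.967) = 1.7707/1.7771 = 0.9964.
So u = 0.9964 × 3.00 × 10^8 m/s.

+2.99 × 10^8 m/s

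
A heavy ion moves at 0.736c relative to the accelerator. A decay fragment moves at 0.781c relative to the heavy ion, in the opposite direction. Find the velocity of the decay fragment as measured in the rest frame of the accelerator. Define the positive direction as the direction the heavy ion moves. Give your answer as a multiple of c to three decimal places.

-0.106c

With v = 0.736 and u' = -0.781 (in units of c),
u = (u' + v)/(1 + u'v/c²):
u = (-0.781 + 0.736) / (1 + (-0.781)·0.736) = -0.0450/0.4252 = -0.1058
(Galilean addition would give -0.045c.)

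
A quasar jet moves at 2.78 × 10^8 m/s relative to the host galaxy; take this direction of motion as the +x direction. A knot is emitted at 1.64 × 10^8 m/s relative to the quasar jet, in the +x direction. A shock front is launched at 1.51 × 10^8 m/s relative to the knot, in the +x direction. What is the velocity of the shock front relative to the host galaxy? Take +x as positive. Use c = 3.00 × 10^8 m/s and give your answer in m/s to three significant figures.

Apply u = (u' + v)/(1 + u'v/c²) successively, working outward toward the host galaxy.
(Dividing each given speed by c = 3.00 × 10^8 m/s to work in units of c.)
Start: velocity of the quasar jet relative to the host galaxy = 0.9267c.
Compose with the knot (u' = 0.547 in the quasar jet frame): u_1 = (0.547 + 0.927) / (1 + 0.547·0.927) = 1.4733/1.5066 = 0.9779.
Compose with the shock front (u' = 0.503 in the knot frame): u_2 = (0.503 + 0.978) / (1 + 0.503·0.978) = 1.4813/1.4922 = 0.9927.
So u = 0.9927 × 3.00 × 10^8 m/s.

2.98 × 10^8 m/s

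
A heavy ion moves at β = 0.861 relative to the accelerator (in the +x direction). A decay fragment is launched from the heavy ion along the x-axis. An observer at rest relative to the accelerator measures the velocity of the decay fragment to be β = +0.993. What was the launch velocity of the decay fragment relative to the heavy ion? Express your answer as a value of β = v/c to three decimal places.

Invert the composition law: u' = (u − v)/(1 − uv/c²).
u' = (0.993 − 0.861) / (1 − (0.993)(0.861)) = 0.1320/0.1450 = 0.9102.

β = +0.910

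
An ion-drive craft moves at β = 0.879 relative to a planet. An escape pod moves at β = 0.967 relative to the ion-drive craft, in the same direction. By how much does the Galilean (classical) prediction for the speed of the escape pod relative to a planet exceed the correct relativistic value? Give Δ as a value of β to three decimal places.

Galilean: u_cl = 0.967 + 0.879 = 1.8460.
Relativistic: u_rel = (0.967 + 0.879) / (1 + 0.967·0.879) = 1.8460/1.8500 = 0.9978.
Δ = 1.8460 − 0.9978 = 0.8482.
(The classical prediction exceeds c; the relativistic result does not.)

Δ = 0.848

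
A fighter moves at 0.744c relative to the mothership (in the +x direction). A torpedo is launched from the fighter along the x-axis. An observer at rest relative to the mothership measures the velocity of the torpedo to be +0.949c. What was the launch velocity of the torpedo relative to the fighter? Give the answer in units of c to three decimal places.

+0.697c

Invert the composition law: u' = (u − v)/(1 − uv/c²).
u' = (0.949 − 0.744) / (1 − (0.949)(0.744)) = 0.2050/0.2939 = 0.6974.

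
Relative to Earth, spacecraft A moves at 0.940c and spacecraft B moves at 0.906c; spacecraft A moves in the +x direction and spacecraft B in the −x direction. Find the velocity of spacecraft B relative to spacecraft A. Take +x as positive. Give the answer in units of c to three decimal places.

β_A = 0.940, β_B = -0.906.
Transform to A's frame with the inverse velocity-addition law: u' = (u − v)/(1 − uv/c²), taking u = β_B and v = β_A.
u' = (-0.906 − 0.940) / (1 − (0.940)(-0.906)) = -1.8460/1.8516 = -0.9970.

-0.997c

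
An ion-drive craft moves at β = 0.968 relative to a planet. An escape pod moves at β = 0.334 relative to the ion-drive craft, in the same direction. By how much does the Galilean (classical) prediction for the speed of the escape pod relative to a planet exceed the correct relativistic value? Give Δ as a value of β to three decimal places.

Δ = 0.318

Galilean: u_cl = 0.334 + 0.968 = 1.3020.
Relativistic: u_rel = (0.334 + 0.968) / (1 + 0.334·0.968) = 1.3020/1.3233 = 0.9839.
Δ = 1.3020 − 0.9839 = 0.3181.
(The classical prediction exceeds c; the relativistic result does not.)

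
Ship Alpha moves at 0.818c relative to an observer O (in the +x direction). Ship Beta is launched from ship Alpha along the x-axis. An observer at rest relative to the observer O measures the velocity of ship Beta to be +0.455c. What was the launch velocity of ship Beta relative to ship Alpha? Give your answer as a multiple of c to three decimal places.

Invert the composition law: u' = (u − v)/(1 − uv/c²).
u' = (0.455 − 0.818) / (1 − (0.455)(0.818)) = -0.3630/0.6278 = -0.5782.

-0.578c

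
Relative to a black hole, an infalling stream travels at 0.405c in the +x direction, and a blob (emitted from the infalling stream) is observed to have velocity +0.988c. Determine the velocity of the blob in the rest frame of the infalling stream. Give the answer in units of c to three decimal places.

+0.972c

Invert the composition law: u' = (u − v)/(1 − uv/c²).
u' = (0.988 − 0.405) / (1 − (0.988)(0.405)) = 0.5830/0.5999 = 0.9719.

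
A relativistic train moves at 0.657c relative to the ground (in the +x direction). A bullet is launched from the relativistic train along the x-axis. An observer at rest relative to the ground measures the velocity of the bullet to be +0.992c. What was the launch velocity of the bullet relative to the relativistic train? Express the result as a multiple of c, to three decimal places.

Invert the composition law: u' = (u − v)/(1 − uv/c²).
u' = (0.992 − 0.657) / (1 − (0.992)(0.657)) = 0.3350/0.3483 = 0.9619.

+0.962c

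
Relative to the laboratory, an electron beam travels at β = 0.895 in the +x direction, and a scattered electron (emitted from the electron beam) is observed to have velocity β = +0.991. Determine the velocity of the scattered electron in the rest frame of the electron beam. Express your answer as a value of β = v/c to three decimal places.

Invert the composition law: u' = (u − v)/(1 − uv/c²).
u' = (0.991 − 0.895) / (1 − (0.991)(0.895)) = 0.0960/0.1131 = 0.8491.

β = +0.849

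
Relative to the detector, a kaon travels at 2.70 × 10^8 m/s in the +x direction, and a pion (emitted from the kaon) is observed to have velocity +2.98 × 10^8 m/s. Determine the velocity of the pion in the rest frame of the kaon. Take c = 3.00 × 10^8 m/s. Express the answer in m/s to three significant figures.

v = 0.900c, u = 0.993c.
Invert the composition law: u' = (u − v)/(1 − uv/c²).
u' = (0.993 − 0.900) / (1 − (0.993)(0.900)) = 0.0933/0.1060 = 0.8805.
u' = 0.8805 × 3.00 × 10^8 m/s.

+2.64 × 10^8 m/s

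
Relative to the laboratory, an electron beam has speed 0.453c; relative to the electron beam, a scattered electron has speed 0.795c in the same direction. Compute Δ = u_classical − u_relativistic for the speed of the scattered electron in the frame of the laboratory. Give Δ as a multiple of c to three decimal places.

Galilean: u_cl = 0.795 + 0.453 = 1.2480.
Relativistic: u_rel = (0.795 + 0.453) / (1 + 0.795·0.453) = 1.2480/1.3601 = 0.9176.
Δ = 1.2480 − 0.9176 = 0.3304.
(The classical prediction exceeds c; the relativistic result does not.)

Δ = 0.330c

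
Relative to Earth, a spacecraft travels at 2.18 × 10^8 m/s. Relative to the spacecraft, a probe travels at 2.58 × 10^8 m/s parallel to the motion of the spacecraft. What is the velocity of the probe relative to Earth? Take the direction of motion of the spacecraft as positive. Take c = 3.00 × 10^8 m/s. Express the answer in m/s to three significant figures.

2.93 × 10^8 m/s

In units of c (dividing by 3.00 × 10^8 m/s): v = 0.727, u' = 0.860.
u = (u' + v)/(1 + u'v/c²):
u = (0.860 + 0.727) / (1 + 0.860·0.727) = 1.5867/1.6249 = 0.9765
(Galilean addition would give +1.587c, exceeding c.)
Converting back: u = 0.9765 × 3.00 × 10^8 m/s.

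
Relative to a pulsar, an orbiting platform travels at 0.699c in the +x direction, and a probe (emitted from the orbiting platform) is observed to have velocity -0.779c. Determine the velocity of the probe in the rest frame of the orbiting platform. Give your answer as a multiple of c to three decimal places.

-0.957c

Invert the composition law: u' = (u − v)/(1 − uv/c²).
u' = (-0.779 − 0.699) / (1 − (-0.779)(0.699)) = -1.4780/1.5445 = -0.9569.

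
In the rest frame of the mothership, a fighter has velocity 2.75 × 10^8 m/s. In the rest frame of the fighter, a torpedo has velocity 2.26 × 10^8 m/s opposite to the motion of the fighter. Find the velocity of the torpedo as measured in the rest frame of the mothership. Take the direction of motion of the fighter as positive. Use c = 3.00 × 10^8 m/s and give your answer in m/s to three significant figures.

+1.58 × 10^8 m/s

In units of c (dividing by 3.00 × 10^8 m/s): v = 0.917, u' = -0.753.
u = (u' + v)/(1 + u'v/c²):
u = (-0.753 + 0.917) / (1 + (-0.753)·0.917) = 0.1633/0.3094 = 0.5278
Converting back: u = 0.5278 × 3.00 × 10^8 m/s.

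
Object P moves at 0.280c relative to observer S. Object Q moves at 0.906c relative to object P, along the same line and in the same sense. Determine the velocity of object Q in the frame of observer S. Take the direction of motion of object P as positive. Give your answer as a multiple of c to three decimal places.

0.946c

With v = 0.280 and u' = 0.906 (in units of c),
u = (u' + v)/(1 + u'v/c²):
u = (0.906 + 0.280) / (1 + 0.906·0.280) = 1.1860/1.2537 = 0.9460
(Galilean addition would give +1.186c, exceeding c.)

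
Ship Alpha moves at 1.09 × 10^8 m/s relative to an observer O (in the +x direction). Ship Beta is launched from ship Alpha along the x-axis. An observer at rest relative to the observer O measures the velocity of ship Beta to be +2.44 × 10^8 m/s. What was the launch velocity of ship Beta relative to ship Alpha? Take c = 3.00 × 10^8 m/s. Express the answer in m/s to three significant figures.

v = 0.363c, u = 0.813c.
Invert the composition law: u' = (u − v)/(1 − uv/c²).
u' = (0.813 − 0.363) / (1 − (0.813)(0.363)) = 0.4500/0.7045 = 0.6388.
u' = 0.6388 × 3.00 × 10^8 m/s.

+1.92 × 10^8 m/s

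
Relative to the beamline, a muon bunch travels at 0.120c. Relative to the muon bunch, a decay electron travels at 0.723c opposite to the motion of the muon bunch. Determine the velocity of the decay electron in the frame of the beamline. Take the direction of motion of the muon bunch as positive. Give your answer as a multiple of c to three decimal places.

-0.660c

With v = 0.120 and u' = -0.723 (in units of c),
u = (u' + v)/(1 + u'v/c²):
u = (-0.723 + 0.120) / (1 + (-0.723)·0.120) = -0.6030/0.9132 = -0.6603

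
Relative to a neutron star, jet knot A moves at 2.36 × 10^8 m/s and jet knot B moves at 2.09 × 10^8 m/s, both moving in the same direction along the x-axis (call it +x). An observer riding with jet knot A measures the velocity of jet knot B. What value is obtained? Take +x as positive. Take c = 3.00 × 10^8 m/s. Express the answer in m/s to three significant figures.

-5.97 × 10^7 m/s

β_A = 0.787, β_B = 0.697 (dividing each by c = 3.00 × 10^8 m/s).
Transform to A's frame with the inverse velocity-addition law: u' = (u − v)/(1 − uv/c²), taking u = β_B and v = β_A.
u' = (0.697 − 0.787) / (1 − (0.787)(0.697)) = -0.0900/0.4520 = -0.1991.
u' = -0.1991 × 3.00 × 10^8 m/s.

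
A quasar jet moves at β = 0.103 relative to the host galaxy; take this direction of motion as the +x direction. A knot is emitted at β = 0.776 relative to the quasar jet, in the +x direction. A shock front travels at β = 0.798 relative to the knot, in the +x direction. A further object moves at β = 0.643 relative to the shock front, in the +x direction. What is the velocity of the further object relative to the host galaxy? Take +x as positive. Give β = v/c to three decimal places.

β = 0.995

Apply u = (u' + v)/(1 + u'v/c²) successively, working outward toward the host galaxy.
Start: velocity of the quasar jet relative to the host galaxy = 0.1030c.
Compose with the knot (u' = 0.776 in the quasar jet frame): u_1 = (0.776 + 0.103) / (1 + 0.776·0.103) = 0.8790/1.0799 = 0.8139.
Compose with the shock front (u' = 0.798 in the knot frame): u_2 = (0.798 + 0.814) / (1 + 0.798·0.814) = 1.6119/1.6495 = 0.9772.
Compose with the further object (u' = 0.643 in the shock front frame): u_3 = (0.643 + 0.977) / (1 + 0.643·0.977) = 1.6202/1.6283 = 0.9950.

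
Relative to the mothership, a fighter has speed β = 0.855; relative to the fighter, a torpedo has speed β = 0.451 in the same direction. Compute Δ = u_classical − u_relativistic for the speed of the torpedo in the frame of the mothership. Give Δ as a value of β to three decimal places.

Galilean: u_cl = 0.451 + 0.855 = 1.3060.
Relativistic: u_rel = (0.451 + 0.855) / (1 + 0.451·0.855) = 1.3060/1.3856 = 0.9425.
Δ = 1.3060 − 0.9425 = 0.3635.
(The classical prediction exceeds c; the relativistic result does not.)

Δ = 0.363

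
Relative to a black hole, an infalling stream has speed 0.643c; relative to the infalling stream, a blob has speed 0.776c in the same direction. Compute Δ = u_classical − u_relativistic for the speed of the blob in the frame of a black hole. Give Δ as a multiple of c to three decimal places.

Galilean: u_cl = 0.776 + 0.643 = 1.4190.
Relativistic: u_rel = (0.776 + 0.643) / (1 + 0.776·0.643) = 1.4190/1.4990 = 0.9467.
Δ = 1.4190 − 0.9467 = 0.4723.
(The classical prediction exceeds c; the relativistic result does not.)

Δ = 0.472c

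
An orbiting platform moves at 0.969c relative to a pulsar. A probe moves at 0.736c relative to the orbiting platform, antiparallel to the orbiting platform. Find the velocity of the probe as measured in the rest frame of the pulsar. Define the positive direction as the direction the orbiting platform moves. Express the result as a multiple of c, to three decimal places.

With v = 0.969 and u' = -0.736 (in units of c),
u = (u' + v)/(1 + u'v/c²):
u = (-0.736 + 0.969) / (1 + (-0.736)·0.969) = 0.2330/0.2868 = 0.8124

+0.812c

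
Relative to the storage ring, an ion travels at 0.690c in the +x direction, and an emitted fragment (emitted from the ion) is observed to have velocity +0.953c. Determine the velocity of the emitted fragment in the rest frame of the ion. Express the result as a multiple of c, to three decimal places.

+0.768c

Invert the composition law: u' = (u − v)/(1 − uv/c²).
u' = (0.953 − 0.690) / (1 − (0.953)(0.690)) = 0.2630/0.3424 = 0.7680.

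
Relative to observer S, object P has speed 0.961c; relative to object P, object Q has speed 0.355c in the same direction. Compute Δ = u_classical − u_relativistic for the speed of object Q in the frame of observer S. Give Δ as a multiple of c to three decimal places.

Galilean: u_cl = 0.355 + 0.961 = 1.3160.
Relativistic: u_rel = (0.355 + 0.961) / (1 + 0.355·0.961) = 1.3160/1.3412 = 0.9812.
Δ = 1.3160 − 0.9812 = 0.3348.
(The classical prediction exceeds c; the relativistic result does not.)

Δ = 0.335c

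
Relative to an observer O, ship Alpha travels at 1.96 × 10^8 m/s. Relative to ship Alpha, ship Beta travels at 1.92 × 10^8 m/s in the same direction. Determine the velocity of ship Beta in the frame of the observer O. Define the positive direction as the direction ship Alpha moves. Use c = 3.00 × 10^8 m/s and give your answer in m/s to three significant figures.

In units of c (dividing by 3.00 × 10^8 m/s): v = 0.653, u' = 0.640.
u = (u' + v)/(1 + u'v/c²):
u = (0.640 + 0.653) / (1 + 0.640·0.653) = 1.2933/1.4181 = 0.9120
(Galilean addition would give +1.293c, exceeding c.)
Converting back: u = 0.9120 × 3.00 × 10^8 m/s.

2.74 × 10^8 m/s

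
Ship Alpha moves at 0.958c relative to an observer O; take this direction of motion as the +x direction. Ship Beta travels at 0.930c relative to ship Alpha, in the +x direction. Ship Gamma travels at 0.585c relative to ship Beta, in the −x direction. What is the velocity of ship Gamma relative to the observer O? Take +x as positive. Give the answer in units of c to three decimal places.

+0.994c

Apply u = (u' + v)/(1 + u'v/c²) successively, working outward toward the observer O.
Start: velocity of ship Alpha relative to the observer O = 0.9580c.
Compose with ship Beta (u' = 0.930 in ship Alpha frame): u_1 = (0.930 + 0.958) / (1 + 0.930·0.958) = 1.8880/1.8909 = 0.9984.
Compose with ship Gamma (u' = -0.585 in ship Beta frame): u_2 = (-0.585 + 0.998) / (1 + (-0.585)·0.998) = 0.4134/0.4159 = 0.9941.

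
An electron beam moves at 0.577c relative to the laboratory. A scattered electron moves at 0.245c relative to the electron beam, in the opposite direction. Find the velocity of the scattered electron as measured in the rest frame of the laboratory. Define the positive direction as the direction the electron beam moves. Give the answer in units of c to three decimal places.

+0.387c

With v = 0.577 and u' = -0.245 (in units of c),
u = (u' + v)/(1 + u'v/c²):
u = (-0.245 + 0.577) / (1 + (-0.245)·0.577) = 0.3320/0.8586 = 0.3867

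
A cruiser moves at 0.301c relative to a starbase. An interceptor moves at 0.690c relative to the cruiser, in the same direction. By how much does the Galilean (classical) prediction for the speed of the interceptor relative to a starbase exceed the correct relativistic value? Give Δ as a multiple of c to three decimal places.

Galilean: u_cl = 0.690 + 0.301 = 0.9910.
Relativistic: u_rel = (0.690 + 0.301) / (1 + 0.690·0.301) = 0.9910/1.2077 = 0.8206.
Δ = 0.9910 − 0.8206 = 0.1704.

Δ = 0.170c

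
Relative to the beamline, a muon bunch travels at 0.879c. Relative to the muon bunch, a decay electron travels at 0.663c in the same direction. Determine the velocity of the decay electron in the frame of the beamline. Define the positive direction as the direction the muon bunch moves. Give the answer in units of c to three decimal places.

0.974c

With v = 0.879 and u' = 0.663 (in units of c),
u = (u' + v)/(1 + u'v/c²):
u = (0.663 + 0.879) / (1 + 0.663·0.879) = 1.5420/1.5828 = 0.9742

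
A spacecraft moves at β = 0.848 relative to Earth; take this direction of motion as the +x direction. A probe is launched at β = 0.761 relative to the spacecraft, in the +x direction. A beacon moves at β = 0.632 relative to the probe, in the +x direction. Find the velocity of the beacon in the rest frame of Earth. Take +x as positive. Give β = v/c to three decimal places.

Apply u = (u' + v)/(1 + u'v/c²) successively, working outward toward Earth.
Start: velocity of the spacecraft relative to Earth = 0.8480c.
Compose with the probe (u' = 0.761 in the spacecraft frame): u_1 = (0.761 + 0.848) / (1 + 0.761·0.848) = 1.6090/1.6453 = 0.9779.
Compose with the beacon (u' = 0.632 in the probe frame): u_2 = (0.632 + 0.978) / (1 + 0.632·0.978) = 1.6099/1.6180 = 0.9950.

β = 0.995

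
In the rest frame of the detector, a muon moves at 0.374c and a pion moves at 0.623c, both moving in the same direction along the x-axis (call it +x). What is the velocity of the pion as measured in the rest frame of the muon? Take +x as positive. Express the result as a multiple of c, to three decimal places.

+0.325c

β_A = 0.374, β_B = 0.623.
Transform to A's frame with the inverse velocity-addition law: u' = (u − v)/(1 − uv/c²), taking u = β_B and v = β_A.
u' = (0.623 − 0.374) / (1 − (0.374)(0.623)) = 0.2490/0.7670 = 0.3246.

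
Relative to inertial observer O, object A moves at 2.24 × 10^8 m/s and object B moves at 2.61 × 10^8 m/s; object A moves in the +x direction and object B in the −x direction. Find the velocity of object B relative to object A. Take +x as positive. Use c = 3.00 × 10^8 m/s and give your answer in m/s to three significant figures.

-2.94 × 10^8 m/s

β_A = 0.747, β_B = -0.870 (dividing each by c = 3.00 × 10^8 m/s).
Transform to A's frame with the inverse velocity-addition law: u' = (u − v)/(1 − uv/c²), taking u = β_B and v = β_A.
u' = (-0.870 − 0.747) / (1 − (0.747)(-0.870)) = -1.6167/1.6496 = -0.9800.
u' = -0.9800 × 3.00 × 10^8 m/s.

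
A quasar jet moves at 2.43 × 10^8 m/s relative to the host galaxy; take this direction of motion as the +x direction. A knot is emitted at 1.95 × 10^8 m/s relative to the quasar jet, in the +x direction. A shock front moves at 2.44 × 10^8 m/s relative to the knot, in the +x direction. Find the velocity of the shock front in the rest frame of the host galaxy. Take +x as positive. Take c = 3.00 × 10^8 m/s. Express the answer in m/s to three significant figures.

2.99 × 10^8 m/s

Apply u = (u' + v)/(1 + u'v/c²) successively, working outward toward the host galaxy.
(Dividing each given speed by c = 3.00 × 10^8 m/s to work in units of c.)
Start: velocity of the quasar jet relative to the host galaxy = 0.8100c.
Compose with the knot (u' = 0.650 in the quasar jet frame): u_1 = (0.650 + 0.810) / (1 + 0.650·0.810) = 1.4600/1.5265 = 0.9564.
Compose with the shock front (u' = 0.813 in the knot frame): u_2 = (0.813 + 0.956) / (1 + 0.813·0.956) = 1.7698/1.7779 = 0.9954.
So u = 0.9954 × 3.00 × 10^8 m/s.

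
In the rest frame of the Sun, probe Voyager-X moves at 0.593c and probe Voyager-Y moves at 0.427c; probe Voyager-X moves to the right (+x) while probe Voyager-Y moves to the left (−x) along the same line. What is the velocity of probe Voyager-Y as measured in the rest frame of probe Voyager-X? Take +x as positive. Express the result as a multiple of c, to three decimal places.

β_A = 0.593, β_B = -0.427.
Transform to A's frame with the inverse velocity-addition law: u' = (u − v)/(1 − uv/c²), taking u = β_B and v = β_A.
u' = (-0.427 − 0.593) / (1 − (0.593)(-0.427)) = -1.0200/1.2532 = -0.8139.

-0.814c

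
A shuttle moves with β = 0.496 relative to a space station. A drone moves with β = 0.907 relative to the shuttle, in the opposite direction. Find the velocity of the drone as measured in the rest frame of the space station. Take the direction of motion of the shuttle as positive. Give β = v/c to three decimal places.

β = -0.747

With v = 0.496 and u' = -0.907 (in units of c),
u = (u' + v)/(1 + u'v/c²):
u = (-0.907 + 0.496) / (1 + (-0.907)·0.496) = -0.4110/0.5501 = -0.7471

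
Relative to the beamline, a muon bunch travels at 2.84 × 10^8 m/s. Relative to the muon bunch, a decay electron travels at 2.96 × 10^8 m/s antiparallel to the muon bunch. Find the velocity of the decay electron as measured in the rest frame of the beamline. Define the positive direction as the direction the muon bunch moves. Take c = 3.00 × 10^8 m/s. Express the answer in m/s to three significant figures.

In units of c (dividing by 3.00 × 10^8 m/s): v = 0.947, u' = -0.987.
u = (u' + v)/(1 + u'v/c²):
u = (-0.987 + 0.947) / (1 + (-0.987)·0.947) = -0.0400/0.0660 = -0.6065
(Galilean addition would give -0.040c.)
Converting back: u = -0.6065 × 3.00 × 10^8 m/s.

-1.82 × 10^8 m/s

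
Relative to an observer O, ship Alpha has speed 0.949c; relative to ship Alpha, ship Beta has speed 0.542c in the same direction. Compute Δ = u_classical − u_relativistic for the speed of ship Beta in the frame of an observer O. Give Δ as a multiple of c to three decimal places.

Galilean: u_cl = 0.542 + 0.949 = 1.4910.
Relativistic: u_rel = (0.542 + 0.949) / (1 + 0.542·0.949) = 1.4910/1.5144 = 0.9846.
Δ = 1.4910 − 0.9846 = 0.5064.
(The classical prediction exceeds c; the relativistic result does not.)

Δ = 0.506c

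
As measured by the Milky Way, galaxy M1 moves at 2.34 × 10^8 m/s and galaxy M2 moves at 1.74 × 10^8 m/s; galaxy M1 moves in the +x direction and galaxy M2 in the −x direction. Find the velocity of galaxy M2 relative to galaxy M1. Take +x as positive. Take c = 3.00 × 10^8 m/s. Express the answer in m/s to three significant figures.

β_A = 0.780, β_B = -0.580 (dividing each by c = 3.00 × 10^8 m/s).
Transform to A's frame with the inverse velocity-addition law: u' = (u − v)/(1 − uv/c²), taking u = β_B and v = β_A.
u' = (-0.580 − 0.780) / (1 − (0.780)(-0.580)) = -1.3600/1.4524 = -0.9364.
u' = -0.9364 × 3.00 × 10^8 m/s.

-2.81 × 10^8 m/s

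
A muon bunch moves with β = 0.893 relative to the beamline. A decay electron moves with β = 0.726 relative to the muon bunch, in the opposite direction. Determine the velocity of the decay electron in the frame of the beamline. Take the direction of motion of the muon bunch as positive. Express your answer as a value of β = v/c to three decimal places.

With v = 0.893 and u' = -0.726 (in units of c),
u = (u' + v)/(1 + u'v/c²):
u = (-0.726 + 0.893) / (1 + (-0.726)·0.893) = 0.1670/0.3517 = 0.4749

β = +0.475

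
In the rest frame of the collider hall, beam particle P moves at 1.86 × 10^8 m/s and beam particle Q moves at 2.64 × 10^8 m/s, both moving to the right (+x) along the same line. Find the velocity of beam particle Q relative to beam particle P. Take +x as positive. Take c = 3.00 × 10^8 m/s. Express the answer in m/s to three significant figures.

+1.72 × 10^8 m/s

β_A = 0.620, β_B = 0.880 (dividing each by c = 3.00 × 10^8 m/s).
Transform to A's frame with the inverse velocity-addition law: u' = (u − v)/(1 − uv/c²), taking u = β_B and v = β_A.
u' = (0.880 − 0.620) / (1 − (0.620)(0.880)) = 0.2600/0.4544 = 0.5722.
u' = 0.5722 × 3.00 × 10^8 m/s.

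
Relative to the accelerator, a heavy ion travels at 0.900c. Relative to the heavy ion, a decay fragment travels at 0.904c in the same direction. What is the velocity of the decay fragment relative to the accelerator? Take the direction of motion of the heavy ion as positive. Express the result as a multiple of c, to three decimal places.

0.995c

With v = 0.900 and u' = 0.904 (in units of c),
u = (u' + v)/(1 + u'v/c²):
u = (0.904 + 0.900) / (1 + 0.904·0.900) = 1.8040/1.8136 = 0.9947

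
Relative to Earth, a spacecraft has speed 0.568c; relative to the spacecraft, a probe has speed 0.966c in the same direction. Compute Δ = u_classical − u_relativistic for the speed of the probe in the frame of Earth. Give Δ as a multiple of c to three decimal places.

Galilean: u_cl = 0.966 + 0.568 = 1.5340.
Relativistic: u_rel = (0.966 + 0.568) / (1 + 0.966·0.568) = 1.5340/1.5487 = 0.9905.
Δ = 1.5340 − 0.9905 = 0.5435.
(The classical prediction exceeds c; the relativistic result does not.)

Δ = 0.543c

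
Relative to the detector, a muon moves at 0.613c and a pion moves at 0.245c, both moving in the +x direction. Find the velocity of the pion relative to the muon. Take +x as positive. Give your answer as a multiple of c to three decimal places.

-0.433c

β_A = 0.613, β_B = 0.245.
Transform to A's frame with the inverse velocity-addition law: u' = (u − v)/(1 − uv/c²), taking u = β_B and v = β_A.
u' = (0.245 − 0.613) / (1 − (0.613)(0.245)) = -0.3680/0.8498 = -0.4330.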